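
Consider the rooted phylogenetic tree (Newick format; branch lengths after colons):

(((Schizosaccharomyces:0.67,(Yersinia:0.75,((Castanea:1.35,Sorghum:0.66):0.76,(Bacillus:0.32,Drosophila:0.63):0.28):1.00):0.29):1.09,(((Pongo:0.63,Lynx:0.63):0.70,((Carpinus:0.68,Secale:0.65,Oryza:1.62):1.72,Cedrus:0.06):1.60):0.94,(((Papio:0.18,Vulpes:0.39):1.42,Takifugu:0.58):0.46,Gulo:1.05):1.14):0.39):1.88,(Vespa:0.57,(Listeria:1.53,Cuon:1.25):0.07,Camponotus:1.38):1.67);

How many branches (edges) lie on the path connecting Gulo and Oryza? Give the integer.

6

The MRCA of Gulo and Oryza is the node subtending (((Pongo,Lynx),((Carpinus,Secale,Oryza),Cedrus)),(((Papio,Vulpes),Takifugu),Gulo)).
From Gulo up to that node: 2 branches. From Oryza up to the same node: 4 branches. Total: 2 + 4 = 6.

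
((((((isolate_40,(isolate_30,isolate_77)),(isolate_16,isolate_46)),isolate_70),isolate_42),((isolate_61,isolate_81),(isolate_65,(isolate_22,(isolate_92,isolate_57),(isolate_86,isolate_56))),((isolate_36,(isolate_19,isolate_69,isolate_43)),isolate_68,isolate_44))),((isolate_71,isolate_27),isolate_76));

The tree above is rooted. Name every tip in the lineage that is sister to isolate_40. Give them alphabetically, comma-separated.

isolate_40 attaches to the tree at the node subtending (isolate_40,(isolate_30,isolate_77)).
The other lineage descending from that same node — the sister group — is (isolate_30,isolate_77); its 2 tips in alphabetical order are the answer.

isolate_30, isolate_77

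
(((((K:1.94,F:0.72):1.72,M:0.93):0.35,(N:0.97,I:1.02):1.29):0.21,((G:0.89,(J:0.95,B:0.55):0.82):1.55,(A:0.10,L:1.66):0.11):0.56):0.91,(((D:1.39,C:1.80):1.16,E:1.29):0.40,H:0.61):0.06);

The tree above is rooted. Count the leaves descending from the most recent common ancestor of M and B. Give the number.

10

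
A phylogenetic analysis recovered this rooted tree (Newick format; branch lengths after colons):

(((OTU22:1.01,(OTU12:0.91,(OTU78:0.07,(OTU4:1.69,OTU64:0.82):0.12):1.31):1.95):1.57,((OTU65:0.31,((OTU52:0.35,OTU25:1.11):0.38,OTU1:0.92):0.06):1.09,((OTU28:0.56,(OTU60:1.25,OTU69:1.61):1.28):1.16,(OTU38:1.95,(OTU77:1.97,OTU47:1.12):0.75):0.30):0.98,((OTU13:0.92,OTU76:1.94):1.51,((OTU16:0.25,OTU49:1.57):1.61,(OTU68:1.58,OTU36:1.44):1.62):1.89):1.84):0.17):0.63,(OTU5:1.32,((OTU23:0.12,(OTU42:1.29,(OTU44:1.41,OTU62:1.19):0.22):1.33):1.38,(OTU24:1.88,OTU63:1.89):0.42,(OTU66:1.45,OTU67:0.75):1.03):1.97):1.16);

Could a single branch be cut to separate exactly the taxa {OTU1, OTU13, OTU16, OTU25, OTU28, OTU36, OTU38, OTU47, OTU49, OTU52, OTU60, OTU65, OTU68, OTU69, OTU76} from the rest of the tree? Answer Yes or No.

The MRCA of the listed taxa subtends ((OTU65,((OTU52,OTU25),OTU1)),((OTU28,(OTU60,OTU69)),(OTU38,(OTU77,OTU47))),((OTU13,OTU76),((OTU16,OTU49),(OTU68,OTU36)))).
That clade also contains OTU77, which is not in the proposed group, so the group is not monophyletic.

No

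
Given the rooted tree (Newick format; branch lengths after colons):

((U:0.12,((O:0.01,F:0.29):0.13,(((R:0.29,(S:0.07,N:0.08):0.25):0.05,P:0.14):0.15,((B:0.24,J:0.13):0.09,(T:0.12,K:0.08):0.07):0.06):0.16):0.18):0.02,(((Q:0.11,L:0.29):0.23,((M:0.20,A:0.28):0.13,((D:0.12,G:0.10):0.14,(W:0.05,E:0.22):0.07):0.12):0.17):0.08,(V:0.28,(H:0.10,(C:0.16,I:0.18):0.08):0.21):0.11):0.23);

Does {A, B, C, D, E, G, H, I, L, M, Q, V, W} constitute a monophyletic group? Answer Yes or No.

No

The MRCA of the listed taxa is the root, so the smallest clade containing them is the whole tree.
That clade also contains F, J, K, N, O, P, R, S, T, U, which are not in the proposed group, so the group is not monophyletic.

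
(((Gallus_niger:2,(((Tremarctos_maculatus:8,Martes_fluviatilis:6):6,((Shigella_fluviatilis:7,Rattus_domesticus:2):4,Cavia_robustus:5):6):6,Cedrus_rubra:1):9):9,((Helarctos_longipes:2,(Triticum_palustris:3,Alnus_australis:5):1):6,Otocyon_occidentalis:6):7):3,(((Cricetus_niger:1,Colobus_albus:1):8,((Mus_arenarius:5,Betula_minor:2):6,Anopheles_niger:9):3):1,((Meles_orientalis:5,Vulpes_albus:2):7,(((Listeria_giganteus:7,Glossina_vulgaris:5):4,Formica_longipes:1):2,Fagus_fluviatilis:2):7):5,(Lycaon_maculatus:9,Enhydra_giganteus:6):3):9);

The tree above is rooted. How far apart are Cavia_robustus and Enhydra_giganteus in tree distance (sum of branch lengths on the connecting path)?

The path runs Cavia_robustus → … → MRCA → … → Enhydra_giganteus; the MRCA is the root of the tree.
Branch lengths along that path: 5 + 6 + 6 + 9 + 9 + 3 + 9 + 3 + 6 = 56.

56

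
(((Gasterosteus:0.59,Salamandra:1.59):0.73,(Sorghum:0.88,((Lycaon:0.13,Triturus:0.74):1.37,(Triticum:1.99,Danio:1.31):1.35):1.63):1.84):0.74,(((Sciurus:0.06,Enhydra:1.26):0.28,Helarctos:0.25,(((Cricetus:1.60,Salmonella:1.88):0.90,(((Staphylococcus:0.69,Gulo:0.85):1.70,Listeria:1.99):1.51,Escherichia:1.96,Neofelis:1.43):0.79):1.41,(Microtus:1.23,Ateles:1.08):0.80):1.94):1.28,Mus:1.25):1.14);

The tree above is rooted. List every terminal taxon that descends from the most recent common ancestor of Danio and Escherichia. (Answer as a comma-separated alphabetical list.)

Tracing Danio: it sits inside (Triticum,Danio).
Tracing Escherichia: it sits inside (((Staphylococcus,Gulo),Listeria),Escherichia,Neofelis).
The smallest clade enclosing both is the whole tree (their MRCA is the root), so the answer is all 20 tips in alphabetical order.

Ateles, Cricetus, Danio, Enhydra, Escherichia, Gasterosteus, Gulo, Helarctos, Listeria, Lycaon, Microtus, Mus, Neofelis, Salamandra, Salmonella, Sciurus, Sorghum, Staphylococcus, Triticum, Triturus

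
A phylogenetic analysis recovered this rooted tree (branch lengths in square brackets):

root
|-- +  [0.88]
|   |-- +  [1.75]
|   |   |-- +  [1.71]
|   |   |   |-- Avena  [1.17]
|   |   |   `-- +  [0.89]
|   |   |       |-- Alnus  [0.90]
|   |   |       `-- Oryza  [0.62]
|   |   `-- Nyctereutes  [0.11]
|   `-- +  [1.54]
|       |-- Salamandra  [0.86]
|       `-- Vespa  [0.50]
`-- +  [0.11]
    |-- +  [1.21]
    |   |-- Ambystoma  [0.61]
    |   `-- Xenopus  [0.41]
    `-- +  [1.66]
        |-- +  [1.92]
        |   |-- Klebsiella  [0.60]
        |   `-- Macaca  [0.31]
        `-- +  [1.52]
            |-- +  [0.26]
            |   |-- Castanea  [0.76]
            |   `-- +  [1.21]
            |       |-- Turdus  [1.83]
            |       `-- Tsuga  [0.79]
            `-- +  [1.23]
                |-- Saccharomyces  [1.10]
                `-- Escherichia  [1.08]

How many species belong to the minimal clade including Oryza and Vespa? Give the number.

6

The MRCA of Oryza and Vespa is the node subtending (((Avena,(Alnus,Oryza)),Nyctereutes),(Salamandra,Vespa)).
That clade contains 6 terminal taxa: Alnus, Avena, Nyctereutes, Oryza, Salamandra, Vespa.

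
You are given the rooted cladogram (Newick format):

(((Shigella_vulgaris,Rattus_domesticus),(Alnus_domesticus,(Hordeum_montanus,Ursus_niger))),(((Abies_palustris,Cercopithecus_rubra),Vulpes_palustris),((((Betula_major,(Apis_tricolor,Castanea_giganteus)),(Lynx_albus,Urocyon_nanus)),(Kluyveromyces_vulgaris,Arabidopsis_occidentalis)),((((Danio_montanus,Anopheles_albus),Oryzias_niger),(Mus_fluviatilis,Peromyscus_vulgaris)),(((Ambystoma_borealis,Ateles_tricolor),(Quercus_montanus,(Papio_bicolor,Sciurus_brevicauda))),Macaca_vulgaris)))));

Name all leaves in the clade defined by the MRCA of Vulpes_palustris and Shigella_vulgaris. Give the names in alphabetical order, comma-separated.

Abies_palustris, Alnus_domesticus, Ambystoma_borealis, Anopheles_albus, Apis_tricolor, Arabidopsis_occidentalis, Ateles_tricolor, Betula_major, Castanea_giganteus, Cercopithecus_rubra, Danio_montanus, Hordeum_montanus, Kluyveromyces_vulgaris, Lynx_albus, Macaca_vulgaris, Mus_fluviatilis, Oryzias_niger, Papio_bicolor, Peromyscus_vulgaris, Quercus_montanus, Rattus_domesticus, Sciurus_brevicauda, Shigella_vulgaris, Urocyon_nanus, Ursus_niger, Vulpes_palustris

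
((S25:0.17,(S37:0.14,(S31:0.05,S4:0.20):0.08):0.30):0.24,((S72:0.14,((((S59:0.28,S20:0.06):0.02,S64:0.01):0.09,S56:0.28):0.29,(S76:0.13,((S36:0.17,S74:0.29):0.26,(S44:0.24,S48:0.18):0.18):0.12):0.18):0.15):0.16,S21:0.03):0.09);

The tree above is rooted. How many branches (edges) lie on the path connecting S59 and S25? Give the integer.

9

The MRCA of S59 and S25 is the root of the tree.
From S59 up to that node: 7 branches. From S25 up to the same node: 2 branches. Total: 7 + 2 = 9.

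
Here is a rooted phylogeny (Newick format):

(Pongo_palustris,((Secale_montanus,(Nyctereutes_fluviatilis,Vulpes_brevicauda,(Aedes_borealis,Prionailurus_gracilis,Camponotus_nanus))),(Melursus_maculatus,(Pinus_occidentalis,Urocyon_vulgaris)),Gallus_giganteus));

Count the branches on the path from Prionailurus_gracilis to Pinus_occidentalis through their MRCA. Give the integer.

The MRCA of Prionailurus_gracilis and Pinus_occidentalis is the node subtending ((Secale_montanus,(Nyctereutes_fluviatilis,Vulpes_brevicauda,(Aedes_borealis,Prionailurus_gracilis,Camponotus_nanus))),(Melursus_maculatus,(Pinus_occidentalis,Urocyon_vulgaris)),Gallus_giganteus).
From Prionailurus_gracilis up to that node: 4 branches. From Pinus_occidentalis up to the same node: 3 branches. Total: 4 + 3 = 7.

7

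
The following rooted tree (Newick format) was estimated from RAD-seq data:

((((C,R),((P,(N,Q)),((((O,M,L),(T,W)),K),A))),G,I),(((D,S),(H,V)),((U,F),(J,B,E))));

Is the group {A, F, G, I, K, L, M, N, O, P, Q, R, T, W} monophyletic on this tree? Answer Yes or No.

The MRCA of the listed taxa is the root, so the smallest clade containing them is the whole tree.
That clade also contains B, C, D, E, H, J, S, U, V, which are not in the proposed group, so the group is not monophyletic.

No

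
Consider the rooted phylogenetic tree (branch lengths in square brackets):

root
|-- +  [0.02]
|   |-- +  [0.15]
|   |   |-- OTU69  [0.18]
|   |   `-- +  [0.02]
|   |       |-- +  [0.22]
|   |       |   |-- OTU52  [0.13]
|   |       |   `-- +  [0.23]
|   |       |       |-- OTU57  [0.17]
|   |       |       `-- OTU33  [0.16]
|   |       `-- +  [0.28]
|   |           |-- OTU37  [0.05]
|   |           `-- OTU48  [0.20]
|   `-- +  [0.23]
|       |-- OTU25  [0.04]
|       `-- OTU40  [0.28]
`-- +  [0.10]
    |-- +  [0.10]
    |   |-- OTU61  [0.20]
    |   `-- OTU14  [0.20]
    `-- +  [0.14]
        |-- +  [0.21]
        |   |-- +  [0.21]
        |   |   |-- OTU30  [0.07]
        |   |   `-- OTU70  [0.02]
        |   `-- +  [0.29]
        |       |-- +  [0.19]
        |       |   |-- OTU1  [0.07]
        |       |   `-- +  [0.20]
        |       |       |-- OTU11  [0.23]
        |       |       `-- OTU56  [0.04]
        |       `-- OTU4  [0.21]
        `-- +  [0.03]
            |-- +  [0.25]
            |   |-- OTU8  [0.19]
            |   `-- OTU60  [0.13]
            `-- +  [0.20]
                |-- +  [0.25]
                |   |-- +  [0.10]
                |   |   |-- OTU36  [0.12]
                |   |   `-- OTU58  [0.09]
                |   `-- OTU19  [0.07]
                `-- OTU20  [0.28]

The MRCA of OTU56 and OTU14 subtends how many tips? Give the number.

The MRCA of OTU56 and OTU14 is the node subtending ((OTU61,OTU14),(((OTU30,OTU70),((OTU1,(OTU11,OTU56)),OTU4)),((OTU8,OTU60),(((OTU36,OTU58),OTU19),OTU20)))).
That clade contains 14 terminal taxa: OTU1, OTU11, OTU14, OTU19, OTU20, OTU30, OTU36, OTU4, OTU56, OTU58, OTU60, OTU61, OTU70, OTU8.

14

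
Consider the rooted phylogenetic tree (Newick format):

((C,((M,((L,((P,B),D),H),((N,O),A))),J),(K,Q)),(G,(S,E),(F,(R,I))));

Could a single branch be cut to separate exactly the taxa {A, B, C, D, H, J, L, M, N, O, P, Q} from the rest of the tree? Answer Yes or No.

The MRCA of the listed taxa subtends (C,((M,((L,((P,B),D),H),((N,O),A))),J),(K,Q)).
That clade also contains K, which is not in the proposed group, so the group is not monophyletic.

No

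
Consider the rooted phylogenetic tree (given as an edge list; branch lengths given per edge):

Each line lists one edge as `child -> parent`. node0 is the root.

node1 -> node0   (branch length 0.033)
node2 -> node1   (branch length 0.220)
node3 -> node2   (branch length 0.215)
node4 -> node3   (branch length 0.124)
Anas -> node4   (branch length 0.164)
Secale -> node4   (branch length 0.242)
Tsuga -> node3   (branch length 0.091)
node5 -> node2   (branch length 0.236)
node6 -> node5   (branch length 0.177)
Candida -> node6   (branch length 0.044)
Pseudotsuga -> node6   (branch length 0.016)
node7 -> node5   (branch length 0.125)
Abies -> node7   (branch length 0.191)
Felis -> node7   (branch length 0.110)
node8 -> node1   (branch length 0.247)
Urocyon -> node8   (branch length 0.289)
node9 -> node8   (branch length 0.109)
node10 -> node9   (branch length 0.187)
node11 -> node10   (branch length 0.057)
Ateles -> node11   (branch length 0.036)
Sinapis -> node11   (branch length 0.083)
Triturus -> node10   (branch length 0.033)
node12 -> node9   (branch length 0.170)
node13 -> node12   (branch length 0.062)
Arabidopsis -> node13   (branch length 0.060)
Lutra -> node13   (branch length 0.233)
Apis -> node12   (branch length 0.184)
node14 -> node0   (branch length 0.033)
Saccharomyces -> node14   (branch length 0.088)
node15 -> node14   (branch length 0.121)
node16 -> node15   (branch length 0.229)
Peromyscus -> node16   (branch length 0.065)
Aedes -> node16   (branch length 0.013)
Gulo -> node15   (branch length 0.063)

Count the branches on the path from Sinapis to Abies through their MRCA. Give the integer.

9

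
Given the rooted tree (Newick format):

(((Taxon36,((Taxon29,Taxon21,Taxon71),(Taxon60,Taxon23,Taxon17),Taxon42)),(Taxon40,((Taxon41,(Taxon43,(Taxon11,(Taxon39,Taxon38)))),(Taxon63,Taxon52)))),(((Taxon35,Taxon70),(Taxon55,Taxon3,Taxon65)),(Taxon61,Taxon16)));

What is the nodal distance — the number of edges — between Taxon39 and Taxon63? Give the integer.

7

The MRCA of Taxon39 and Taxon63 is the node subtending ((Taxon41,(Taxon43,(Taxon11,(Taxon39,Taxon38)))),(Taxon63,Taxon52)).
From Taxon39 up to that node: 5 branches. From Taxon63 up to the same node: 2 branches. Total: 5 + 2 = 7.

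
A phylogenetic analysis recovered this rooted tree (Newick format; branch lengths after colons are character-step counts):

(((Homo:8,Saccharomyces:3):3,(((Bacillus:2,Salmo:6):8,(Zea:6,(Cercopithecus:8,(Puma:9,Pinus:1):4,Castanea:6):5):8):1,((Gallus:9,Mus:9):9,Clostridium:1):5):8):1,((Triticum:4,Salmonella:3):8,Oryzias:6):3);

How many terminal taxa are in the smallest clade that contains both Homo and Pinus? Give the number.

12

The MRCA of Homo and Pinus is the node subtending ((Homo,Saccharomyces),(((Bacillus,Salmo),(Zea,(Cercopithecus,(Puma,Pinus),Castanea))),((Gallus,Mus),Clostridium))).
That clade contains 12 terminal taxa: Bacillus, Castanea, Cercopithecus, Clostridium, Gallus, Homo, Mus, Pinus, Puma, Saccharomyces, Salmo, Zea.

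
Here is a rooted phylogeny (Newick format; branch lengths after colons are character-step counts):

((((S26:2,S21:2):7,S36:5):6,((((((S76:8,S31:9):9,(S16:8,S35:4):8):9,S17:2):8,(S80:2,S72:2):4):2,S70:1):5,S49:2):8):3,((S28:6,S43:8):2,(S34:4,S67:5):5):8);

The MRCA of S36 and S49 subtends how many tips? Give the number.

12

The MRCA of S36 and S49 is the node subtending (((S26,S21),S36),((((((S76,S31),(S16,S35)),S17),(S80,S72)),S70),S49)).
That clade contains 12 terminal taxa: S16, S17, S21, S26, S31, S35, S36, S49, S70, S72, S76, S80.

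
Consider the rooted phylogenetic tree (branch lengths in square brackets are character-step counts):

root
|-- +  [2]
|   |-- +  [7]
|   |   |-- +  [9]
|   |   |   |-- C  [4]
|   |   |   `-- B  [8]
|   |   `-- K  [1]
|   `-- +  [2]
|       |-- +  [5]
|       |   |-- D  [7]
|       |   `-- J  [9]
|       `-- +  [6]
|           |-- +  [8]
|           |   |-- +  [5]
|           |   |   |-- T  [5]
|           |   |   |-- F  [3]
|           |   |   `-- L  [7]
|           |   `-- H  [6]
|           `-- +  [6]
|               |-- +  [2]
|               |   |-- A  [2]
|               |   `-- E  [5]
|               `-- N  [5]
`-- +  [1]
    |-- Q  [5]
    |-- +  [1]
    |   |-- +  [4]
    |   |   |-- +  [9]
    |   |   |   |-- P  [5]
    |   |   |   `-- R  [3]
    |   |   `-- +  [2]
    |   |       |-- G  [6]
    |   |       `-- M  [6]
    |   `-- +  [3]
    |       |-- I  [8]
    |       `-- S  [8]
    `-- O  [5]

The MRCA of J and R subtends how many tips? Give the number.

20

The MRCA of J and R is the root, so the clade is the entire tree.
That clade contains 20 terminal taxa: A, B, C, D, E, F, G, H, I, J, K, L, M, N, O, P, Q, R, S, T.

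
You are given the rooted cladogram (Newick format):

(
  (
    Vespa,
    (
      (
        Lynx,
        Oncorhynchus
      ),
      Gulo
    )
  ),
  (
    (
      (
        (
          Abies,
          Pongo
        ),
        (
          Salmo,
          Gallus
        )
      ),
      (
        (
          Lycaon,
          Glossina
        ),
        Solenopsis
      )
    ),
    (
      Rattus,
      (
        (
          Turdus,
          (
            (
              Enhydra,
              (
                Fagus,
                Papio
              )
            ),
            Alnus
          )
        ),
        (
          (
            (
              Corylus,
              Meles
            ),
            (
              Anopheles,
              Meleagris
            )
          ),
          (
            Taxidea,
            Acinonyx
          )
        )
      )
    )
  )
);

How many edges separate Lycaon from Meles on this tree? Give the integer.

The MRCA of Lycaon and Meles is the node subtending ((((Abies,Pongo),(Salmo,Gallus)),((Lycaon,Glossina),Solenopsis)),(Rattus,((Turdus,((Enhydra,(Fagus,Papio)),Alnus)),(((Corylus,Meles),(Anopheles,Meleagris)),(Taxidea,Acinonyx))))).
From Lycaon up to that node: 4 branches. From Meles up to the same node: 6 branches. Total: 4 + 6 = 10.

10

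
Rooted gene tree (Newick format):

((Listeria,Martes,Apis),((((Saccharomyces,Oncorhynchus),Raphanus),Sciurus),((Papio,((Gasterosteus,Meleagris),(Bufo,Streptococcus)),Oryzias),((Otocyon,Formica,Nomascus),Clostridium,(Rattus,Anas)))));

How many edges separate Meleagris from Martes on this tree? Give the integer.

8

The MRCA of Meleagris and Martes is the root of the tree.
From Meleagris up to that node: 6 branches. From Martes up to the same node: 2 branches. Total: 6 + 2 = 8.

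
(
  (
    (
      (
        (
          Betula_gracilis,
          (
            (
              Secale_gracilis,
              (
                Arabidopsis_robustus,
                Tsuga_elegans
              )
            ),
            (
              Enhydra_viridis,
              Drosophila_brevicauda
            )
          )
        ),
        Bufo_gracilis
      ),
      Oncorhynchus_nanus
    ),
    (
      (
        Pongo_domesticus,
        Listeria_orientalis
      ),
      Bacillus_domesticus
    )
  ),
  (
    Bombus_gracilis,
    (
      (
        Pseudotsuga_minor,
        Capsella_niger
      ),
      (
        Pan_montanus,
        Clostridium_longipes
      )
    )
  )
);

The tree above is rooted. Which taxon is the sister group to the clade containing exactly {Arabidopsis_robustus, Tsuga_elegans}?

The clade containing exactly {Arabidopsis_robustus, Tsuga_elegans} attaches to the tree at the node subtending (Secale_gracilis,(Arabidopsis_robustus,Tsuga_elegans)).
The other lineage descending from that same node — the sister group — is the single tip Secale_gracilis.

Secale_gracilis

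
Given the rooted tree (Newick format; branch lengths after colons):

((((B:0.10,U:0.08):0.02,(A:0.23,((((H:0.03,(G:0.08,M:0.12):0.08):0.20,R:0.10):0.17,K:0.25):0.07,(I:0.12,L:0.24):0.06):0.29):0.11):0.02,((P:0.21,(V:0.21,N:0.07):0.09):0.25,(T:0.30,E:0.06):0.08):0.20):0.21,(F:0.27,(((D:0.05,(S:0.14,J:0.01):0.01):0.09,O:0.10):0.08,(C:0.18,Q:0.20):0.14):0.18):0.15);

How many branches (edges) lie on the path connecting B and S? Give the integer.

The MRCA of B and S is the root of the tree.
From B up to that node: 4 branches. From S up to the same node: 6 branches. Total: 4 + 6 = 10.

10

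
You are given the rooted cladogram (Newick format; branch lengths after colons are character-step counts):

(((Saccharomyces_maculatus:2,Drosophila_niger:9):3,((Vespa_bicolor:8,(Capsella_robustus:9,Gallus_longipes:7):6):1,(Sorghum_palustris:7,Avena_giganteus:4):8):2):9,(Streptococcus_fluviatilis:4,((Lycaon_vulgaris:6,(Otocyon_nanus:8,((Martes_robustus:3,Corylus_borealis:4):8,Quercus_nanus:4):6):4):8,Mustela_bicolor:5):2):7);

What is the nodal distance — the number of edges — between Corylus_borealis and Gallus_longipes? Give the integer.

12

The MRCA of Corylus_borealis and Gallus_longipes is the root of the tree.
From Corylus_borealis up to that node: 7 branches. From Gallus_longipes up to the same node: 5 branches. Total: 7 + 5 = 12.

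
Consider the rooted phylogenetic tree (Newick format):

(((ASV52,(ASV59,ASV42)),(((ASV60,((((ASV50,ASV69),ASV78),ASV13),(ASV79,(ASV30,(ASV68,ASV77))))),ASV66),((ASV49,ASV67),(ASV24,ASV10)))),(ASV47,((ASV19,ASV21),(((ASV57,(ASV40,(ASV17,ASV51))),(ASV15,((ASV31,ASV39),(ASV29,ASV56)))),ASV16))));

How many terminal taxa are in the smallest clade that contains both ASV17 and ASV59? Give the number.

The MRCA of ASV17 and ASV59 is the root, so the clade is the entire tree.
That clade contains 30 terminal taxa: ASV10, ASV13, ASV15, ASV16, ASV17, ASV19, ASV21, ASV24, ASV29, ASV30, ASV31, ASV39, ASV40, ASV42, ASV47, ASV49, ASV50, ASV51, ASV52, ASV56, ASV57, ASV59, ASV60, ASV66, ASV67, ASV68, ASV69, ASV77, ASV78, ASV79.

30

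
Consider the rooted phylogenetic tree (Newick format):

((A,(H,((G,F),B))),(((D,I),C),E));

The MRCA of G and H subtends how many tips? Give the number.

The MRCA of G and H is the node subtending (H,((G,F),B)).
That clade contains 4 terminal taxa: B, F, G, H.

4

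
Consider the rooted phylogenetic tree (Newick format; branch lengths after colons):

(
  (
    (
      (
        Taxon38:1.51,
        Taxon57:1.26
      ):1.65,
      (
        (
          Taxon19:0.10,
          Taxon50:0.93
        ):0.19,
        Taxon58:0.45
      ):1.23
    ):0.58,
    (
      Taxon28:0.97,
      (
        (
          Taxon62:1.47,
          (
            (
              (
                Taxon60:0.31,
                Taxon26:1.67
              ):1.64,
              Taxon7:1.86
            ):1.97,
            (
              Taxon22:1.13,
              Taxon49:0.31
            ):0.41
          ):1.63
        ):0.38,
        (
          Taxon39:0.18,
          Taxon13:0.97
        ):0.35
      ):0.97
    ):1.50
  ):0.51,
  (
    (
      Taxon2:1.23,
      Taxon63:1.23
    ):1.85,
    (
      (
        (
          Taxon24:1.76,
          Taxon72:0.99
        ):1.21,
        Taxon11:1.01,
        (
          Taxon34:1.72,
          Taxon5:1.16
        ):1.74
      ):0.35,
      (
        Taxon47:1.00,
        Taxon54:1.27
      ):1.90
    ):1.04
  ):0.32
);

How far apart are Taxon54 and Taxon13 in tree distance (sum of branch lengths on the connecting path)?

8.83

The path runs Taxon54 → … → MRCA → … → Taxon13; the MRCA is the root of the tree.
Branch lengths along that path: 1.27 + 1.90 + 1.04 + 0.32 + 0.51 + 1.50 + 0.97 + 0.35 + 0.97 = 8.83.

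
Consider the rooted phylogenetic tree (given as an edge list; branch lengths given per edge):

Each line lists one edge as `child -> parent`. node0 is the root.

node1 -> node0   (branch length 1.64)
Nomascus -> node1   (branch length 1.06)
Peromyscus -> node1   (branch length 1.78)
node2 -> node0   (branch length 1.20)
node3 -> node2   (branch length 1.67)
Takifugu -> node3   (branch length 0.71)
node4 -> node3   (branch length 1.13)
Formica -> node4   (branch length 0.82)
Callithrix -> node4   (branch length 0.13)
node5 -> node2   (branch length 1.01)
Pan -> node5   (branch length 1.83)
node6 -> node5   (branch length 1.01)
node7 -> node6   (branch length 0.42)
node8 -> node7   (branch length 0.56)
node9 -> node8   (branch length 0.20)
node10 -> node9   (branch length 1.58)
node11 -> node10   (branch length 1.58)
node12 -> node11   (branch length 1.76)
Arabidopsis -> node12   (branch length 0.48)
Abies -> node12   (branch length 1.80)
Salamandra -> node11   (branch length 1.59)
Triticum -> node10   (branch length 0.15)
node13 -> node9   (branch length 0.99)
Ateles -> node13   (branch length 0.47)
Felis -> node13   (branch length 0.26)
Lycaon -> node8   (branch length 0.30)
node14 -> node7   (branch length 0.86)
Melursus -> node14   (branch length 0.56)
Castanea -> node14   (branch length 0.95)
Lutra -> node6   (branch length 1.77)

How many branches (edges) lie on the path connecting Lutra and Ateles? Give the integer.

The MRCA of Lutra and Ateles is the node subtending (((((((Arabidopsis,Abies),Salamandra),Triticum),(Ateles,Felis)),Lycaon),(Melursus,Castanea)),Lutra).
From Lutra up to that node: 1 branch. From Ateles up to the same node: 5 branches. Total: 1 + 5 = 6.

6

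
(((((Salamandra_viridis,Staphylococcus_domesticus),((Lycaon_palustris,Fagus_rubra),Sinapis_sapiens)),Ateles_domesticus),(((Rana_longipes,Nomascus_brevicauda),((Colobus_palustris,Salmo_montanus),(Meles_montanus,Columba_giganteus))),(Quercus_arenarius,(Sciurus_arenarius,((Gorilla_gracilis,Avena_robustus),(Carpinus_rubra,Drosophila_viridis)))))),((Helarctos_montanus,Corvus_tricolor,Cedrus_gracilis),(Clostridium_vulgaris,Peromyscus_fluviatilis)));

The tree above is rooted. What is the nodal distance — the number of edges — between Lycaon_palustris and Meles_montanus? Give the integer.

The MRCA of Lycaon_palustris and Meles_montanus is the node subtending ((((Salamandra_viridis,Staphylococcus_domesticus),((Lycaon_palustris,Fagus_rubra),Sinapis_sapiens)),Ateles_domesticus),(((Rana_longipes,Nomascus_brevicauda),((Colobus_palustris,Salmo_montanus),(Meles_montanus,Columba_giganteus))),(Quercus_arenarius,(Sciurus_arenarius,((Gorilla_gracilis,Avena_robustus),(Carpinus_rubra,Drosophila_viridis)))))).
From Lycaon_palustris up to that node: 5 branches. From Meles_montanus up to the same node: 5 branches. Total: 5 + 5 = 10.

10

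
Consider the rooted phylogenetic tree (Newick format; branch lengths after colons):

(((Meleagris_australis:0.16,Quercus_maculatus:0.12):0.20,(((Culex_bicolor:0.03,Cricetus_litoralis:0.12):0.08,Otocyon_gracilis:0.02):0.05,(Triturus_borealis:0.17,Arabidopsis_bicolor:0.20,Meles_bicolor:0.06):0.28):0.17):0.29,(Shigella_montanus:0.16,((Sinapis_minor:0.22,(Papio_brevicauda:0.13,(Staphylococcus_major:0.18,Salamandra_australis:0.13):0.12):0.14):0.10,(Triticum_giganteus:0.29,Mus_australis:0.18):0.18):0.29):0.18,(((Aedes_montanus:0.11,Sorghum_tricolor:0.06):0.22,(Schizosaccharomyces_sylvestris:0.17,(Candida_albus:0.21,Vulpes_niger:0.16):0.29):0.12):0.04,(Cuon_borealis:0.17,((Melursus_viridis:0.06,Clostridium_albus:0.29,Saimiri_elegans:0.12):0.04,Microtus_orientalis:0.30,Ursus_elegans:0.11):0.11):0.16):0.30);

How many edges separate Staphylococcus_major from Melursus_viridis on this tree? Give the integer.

The MRCA of Staphylococcus_major and Melursus_viridis is the root of the tree.
From Staphylococcus_major up to that node: 6 branches. From Melursus_viridis up to the same node: 5 branches. Total: 6 + 5 = 11.

11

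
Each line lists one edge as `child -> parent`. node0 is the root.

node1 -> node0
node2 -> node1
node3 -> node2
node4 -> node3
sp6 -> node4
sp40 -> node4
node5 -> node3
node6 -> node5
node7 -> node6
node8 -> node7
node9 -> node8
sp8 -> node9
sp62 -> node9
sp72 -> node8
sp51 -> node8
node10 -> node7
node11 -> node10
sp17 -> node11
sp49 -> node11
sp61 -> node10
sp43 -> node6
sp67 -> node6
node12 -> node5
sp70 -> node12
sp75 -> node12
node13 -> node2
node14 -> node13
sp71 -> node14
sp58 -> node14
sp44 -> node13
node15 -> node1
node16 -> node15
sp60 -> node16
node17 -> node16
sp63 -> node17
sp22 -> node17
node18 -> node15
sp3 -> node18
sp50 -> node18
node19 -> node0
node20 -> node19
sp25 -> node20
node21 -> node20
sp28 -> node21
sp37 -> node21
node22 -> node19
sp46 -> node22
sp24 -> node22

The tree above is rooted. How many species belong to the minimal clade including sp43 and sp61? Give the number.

9

The MRCA of sp43 and sp61 is the node subtending ((((sp8,sp62),sp72,sp51),((sp17,sp49),sp61)),sp43,sp67).
That clade contains 9 terminal taxa: sp17, sp43, sp49, sp51, sp61, sp62, sp67, sp72, sp8.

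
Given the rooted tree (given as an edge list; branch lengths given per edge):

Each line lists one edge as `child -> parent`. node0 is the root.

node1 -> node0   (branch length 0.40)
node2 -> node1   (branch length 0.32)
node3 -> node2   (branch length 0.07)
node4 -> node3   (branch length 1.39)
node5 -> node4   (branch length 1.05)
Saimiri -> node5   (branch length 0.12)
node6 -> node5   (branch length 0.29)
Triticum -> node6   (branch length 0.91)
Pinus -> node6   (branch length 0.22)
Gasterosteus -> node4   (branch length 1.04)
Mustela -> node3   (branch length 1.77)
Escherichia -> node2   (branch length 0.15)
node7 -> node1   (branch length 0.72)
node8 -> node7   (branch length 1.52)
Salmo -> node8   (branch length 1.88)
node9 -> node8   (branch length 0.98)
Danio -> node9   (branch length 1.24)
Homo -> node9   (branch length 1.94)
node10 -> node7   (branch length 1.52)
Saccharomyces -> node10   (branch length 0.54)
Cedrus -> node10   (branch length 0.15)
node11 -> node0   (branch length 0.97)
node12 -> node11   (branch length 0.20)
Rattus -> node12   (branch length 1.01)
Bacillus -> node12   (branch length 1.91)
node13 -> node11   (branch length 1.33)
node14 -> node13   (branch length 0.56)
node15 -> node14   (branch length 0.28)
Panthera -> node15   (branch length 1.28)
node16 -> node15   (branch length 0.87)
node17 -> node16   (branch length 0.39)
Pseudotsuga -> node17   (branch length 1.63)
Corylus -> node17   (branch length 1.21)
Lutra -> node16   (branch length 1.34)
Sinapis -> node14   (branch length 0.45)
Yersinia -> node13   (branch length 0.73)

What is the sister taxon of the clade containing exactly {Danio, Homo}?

The clade containing exactly {Danio, Homo} attaches to the tree at the node subtending (Salmo,(Danio,Homo)).
The other lineage descending from that same node — the sister group — is the single tip Salmo.

Salmo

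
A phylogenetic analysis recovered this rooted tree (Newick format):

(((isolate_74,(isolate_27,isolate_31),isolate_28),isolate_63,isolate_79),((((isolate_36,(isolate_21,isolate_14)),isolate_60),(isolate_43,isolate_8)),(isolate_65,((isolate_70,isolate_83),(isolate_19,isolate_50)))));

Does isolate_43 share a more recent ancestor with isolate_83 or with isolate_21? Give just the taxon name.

The MRCA of isolate_43 and isolate_21 subtends (((isolate_36,(isolate_21,isolate_14)),isolate_60),(isolate_43,isolate_8)) (6 taxa).
The MRCA of isolate_43 and isolate_83 subtends ((((isolate_36,(isolate_21,isolate_14)),isolate_60),(isolate_43,isolate_8)),(isolate_65,((isolate_70,isolate_83),(isolate_19,isolate_50)))) (11 taxa).
The first is nested inside the second, so isolate_43 shares a more recent common ancestor with isolate_21.

isolate_21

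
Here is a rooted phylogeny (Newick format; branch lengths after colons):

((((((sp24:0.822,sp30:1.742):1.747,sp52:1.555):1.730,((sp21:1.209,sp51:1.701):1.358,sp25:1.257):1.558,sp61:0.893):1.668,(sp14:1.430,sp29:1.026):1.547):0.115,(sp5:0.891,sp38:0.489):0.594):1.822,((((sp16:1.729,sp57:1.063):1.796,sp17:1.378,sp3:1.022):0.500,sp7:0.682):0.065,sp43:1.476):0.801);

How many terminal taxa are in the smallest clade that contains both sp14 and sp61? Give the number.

9

The MRCA of sp14 and sp61 is the node subtending ((((sp24,sp30),sp52),((sp21,sp51),sp25),sp61),(sp14,sp29)).
That clade contains 9 terminal taxa: sp14, sp21, sp24, sp25, sp29, sp30, sp51, sp52, sp61.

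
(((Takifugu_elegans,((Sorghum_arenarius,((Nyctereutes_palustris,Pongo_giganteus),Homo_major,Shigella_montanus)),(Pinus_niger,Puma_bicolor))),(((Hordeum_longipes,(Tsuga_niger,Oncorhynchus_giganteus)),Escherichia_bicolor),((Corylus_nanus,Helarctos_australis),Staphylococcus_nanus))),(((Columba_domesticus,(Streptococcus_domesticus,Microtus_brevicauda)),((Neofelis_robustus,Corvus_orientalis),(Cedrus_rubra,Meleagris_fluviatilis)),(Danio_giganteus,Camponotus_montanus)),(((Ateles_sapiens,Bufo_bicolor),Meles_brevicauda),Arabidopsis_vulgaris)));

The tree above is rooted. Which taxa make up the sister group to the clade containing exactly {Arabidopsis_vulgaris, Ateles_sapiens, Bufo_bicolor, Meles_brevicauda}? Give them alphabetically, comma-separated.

The clade containing exactly {Arabidopsis_vulgaris, Ateles_sapiens, Bufo_bicolor, Meles_brevicauda} attaches to the tree at the node subtending (((Columba_domesticus,(Streptococcus_domesticus,Microtus_brevicauda)),((Neofelis_robustus,Corvus_orientalis),(Cedrus_rubra,Meleagris_fluviatilis)),(Danio_giganteus,Camponotus_montanus)),(((Ateles_sapiens,Bufo_bicolor),Meles_brevicauda),Arabidopsis_vulgaris)).
The other lineage descending from that same node — the sister group — is ((Columba_domesticus,(Streptococcus_domesticus,Microtus_brevicauda)),((Neofelis_robustus,Corvus_orientalis),(Cedrus_rubra,Meleagris_fluviatilis)),(Danio_giganteus,Camponotus_montanus)); its 9 tips in alphabetical order are the answer.

Camponotus_montanus, Cedrus_rubra, Columba_domesticus, Corvus_orientalis, Danio_giganteus, Meleagris_fluviatilis, Microtus_brevicauda, Neofelis_robustus, Streptococcus_domesticus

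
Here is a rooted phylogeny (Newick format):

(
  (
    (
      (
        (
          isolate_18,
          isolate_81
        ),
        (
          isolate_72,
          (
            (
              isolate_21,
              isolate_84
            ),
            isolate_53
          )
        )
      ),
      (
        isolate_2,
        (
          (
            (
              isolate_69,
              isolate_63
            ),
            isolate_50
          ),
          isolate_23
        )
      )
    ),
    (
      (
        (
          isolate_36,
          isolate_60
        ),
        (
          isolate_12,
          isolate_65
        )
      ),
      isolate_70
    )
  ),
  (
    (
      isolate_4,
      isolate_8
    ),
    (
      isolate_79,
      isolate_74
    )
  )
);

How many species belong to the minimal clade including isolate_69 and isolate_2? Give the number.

The MRCA of isolate_69 and isolate_2 is the node subtending (isolate_2,(((isolate_69,isolate_63),isolate_50),isolate_23)).
That clade contains 5 terminal taxa: isolate_2, isolate_23, isolate_50, isolate_63, isolate_69.

5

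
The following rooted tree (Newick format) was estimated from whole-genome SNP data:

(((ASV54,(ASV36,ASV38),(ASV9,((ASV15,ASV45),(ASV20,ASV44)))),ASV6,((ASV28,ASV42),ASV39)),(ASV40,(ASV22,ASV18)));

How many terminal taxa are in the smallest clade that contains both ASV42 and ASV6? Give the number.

12

The MRCA of ASV42 and ASV6 is the node subtending ((ASV54,(ASV36,ASV38),(ASV9,((ASV15,ASV45),(ASV20,ASV44)))),ASV6,((ASV28,ASV42),ASV39)).
That clade contains 12 terminal taxa: ASV15, ASV20, ASV28, ASV36, ASV38, ASV39, ASV42, ASV44, ASV45, ASV54, ASV6, ASV9.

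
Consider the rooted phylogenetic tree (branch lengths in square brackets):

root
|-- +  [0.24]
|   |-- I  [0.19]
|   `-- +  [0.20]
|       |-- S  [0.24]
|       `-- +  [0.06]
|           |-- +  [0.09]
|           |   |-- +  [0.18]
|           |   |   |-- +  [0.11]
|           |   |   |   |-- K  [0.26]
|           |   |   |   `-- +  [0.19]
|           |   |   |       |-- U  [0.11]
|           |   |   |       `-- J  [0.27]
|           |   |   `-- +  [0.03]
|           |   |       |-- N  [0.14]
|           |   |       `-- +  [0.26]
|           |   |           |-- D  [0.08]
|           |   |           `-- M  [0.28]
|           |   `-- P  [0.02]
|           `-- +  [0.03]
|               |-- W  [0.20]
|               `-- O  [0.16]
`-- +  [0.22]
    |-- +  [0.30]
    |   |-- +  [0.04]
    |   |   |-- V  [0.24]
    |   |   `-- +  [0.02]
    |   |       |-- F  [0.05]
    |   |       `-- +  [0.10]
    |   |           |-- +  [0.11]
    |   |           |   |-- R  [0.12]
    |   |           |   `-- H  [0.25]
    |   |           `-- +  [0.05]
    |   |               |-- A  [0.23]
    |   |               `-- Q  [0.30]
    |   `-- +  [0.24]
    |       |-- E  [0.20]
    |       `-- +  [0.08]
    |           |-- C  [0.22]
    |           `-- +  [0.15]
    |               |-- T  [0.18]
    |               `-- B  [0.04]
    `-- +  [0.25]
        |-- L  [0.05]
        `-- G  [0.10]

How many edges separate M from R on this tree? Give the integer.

15

The MRCA of M and R is the root of the tree.
From M up to that node: 8 branches. From R up to the same node: 7 branches. Total: 8 + 7 = 15.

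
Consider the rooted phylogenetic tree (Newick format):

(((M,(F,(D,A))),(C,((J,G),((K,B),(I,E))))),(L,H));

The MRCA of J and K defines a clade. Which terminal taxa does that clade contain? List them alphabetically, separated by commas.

Tracing J: it sits inside (J,G).
Tracing K: it sits inside (K,B).
The smallest clade enclosing both is ((J,G),((K,B),(I,E))); the answer is its 6 terminal taxa in alphabetical order.

B, E, G, I, J, K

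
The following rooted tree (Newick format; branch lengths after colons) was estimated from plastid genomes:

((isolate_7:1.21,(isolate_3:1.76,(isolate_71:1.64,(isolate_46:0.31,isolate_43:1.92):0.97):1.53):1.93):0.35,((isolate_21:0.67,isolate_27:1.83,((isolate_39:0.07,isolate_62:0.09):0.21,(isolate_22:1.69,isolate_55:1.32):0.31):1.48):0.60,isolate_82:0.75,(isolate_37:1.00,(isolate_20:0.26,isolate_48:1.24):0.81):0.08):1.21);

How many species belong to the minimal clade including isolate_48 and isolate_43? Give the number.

The MRCA of isolate_48 and isolate_43 is the root, so the clade is the entire tree.
That clade contains 15 terminal taxa: isolate_20, isolate_21, isolate_22, isolate_27, isolate_3, isolate_37, isolate_39, isolate_43, isolate_46, isolate_48, isolate_55, isolate_62, isolate_7, isolate_71, isolate_82.

15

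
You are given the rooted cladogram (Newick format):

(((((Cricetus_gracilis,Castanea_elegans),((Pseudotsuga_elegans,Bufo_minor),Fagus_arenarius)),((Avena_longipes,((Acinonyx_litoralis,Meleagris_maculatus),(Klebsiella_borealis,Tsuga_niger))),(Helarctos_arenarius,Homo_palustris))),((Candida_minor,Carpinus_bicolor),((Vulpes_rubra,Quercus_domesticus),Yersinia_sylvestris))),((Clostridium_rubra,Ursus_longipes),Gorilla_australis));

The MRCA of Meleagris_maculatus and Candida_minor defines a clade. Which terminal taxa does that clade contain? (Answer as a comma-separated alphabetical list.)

Acinonyx_litoralis, Avena_longipes, Bufo_minor, Candida_minor, Carpinus_bicolor, Castanea_elegans, Cricetus_gracilis, Fagus_arenarius, Helarctos_arenarius, Homo_palustris, Klebsiella_borealis, Meleagris_maculatus, Pseudotsuga_elegans, Quercus_domesticus, Tsuga_niger, Vulpes_rubra, Yersinia_sylvestris

Tracing Meleagris_maculatus: it sits inside (Acinonyx_litoralis,Meleagris_maculatus).
Tracing Candida_minor: it sits inside (Candida_minor,Carpinus_bicolor).
The smallest clade enclosing both is ((((Cricetus_gracilis,Castanea_elegans),((Pseudotsuga_elegans,Bufo_minor),Fagus_arenarius)),((Avena_longipes,((Acinonyx_litoralis,Meleagris_maculatus),(Klebsiella_borealis,Tsuga_niger))),(Helarctos_arenarius,Homo_palustris))),((Candida_minor,Carpinus_bicolor),((Vulpes_rubra,Quercus_domesticus),Yersinia_sylvestris))); the answer is its 17 terminal taxa in alphabetical order.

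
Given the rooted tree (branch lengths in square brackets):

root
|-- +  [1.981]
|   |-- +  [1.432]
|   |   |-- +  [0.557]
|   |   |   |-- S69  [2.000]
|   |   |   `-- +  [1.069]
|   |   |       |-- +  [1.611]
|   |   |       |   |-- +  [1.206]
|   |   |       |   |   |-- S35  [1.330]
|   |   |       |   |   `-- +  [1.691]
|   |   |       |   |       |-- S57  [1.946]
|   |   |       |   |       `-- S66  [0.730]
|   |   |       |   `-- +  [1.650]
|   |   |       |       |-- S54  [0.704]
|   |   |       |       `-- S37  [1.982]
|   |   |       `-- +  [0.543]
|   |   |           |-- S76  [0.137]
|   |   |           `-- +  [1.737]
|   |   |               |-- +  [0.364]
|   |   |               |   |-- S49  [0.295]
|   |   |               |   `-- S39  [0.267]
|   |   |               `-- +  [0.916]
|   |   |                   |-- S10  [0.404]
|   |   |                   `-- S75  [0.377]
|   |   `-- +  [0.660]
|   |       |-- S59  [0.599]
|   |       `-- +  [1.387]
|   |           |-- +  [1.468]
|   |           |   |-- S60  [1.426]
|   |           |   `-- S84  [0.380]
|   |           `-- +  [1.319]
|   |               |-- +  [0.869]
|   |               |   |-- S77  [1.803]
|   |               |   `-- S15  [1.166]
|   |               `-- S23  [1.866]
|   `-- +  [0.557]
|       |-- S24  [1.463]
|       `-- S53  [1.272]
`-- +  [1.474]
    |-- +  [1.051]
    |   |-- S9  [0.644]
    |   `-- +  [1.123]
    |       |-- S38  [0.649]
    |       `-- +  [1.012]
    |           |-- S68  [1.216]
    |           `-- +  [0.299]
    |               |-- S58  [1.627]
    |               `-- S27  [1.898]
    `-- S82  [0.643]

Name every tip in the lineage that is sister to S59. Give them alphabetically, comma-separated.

S15, S23, S60, S77, S84

S59 attaches to the tree at the node subtending (S59,((S60,S84),((S77,S15),S23))).
The other lineage descending from that same node — the sister group — is ((S60,S84),((S77,S15),S23)); its 5 tips in alphabetical order are the answer.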